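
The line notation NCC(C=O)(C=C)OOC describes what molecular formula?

C6H11NO3

Heavy atoms from the SMILES: 6 C, 1 N, 3 O.
Implicit hydrogens by atom environment:
  3 × O: no H
  2 × C: 2 H each → 4
  2 × C: 1 H each → 2
  1 × C: 3 H
  1 × C: no H
  1 × N: 2 H
  Total hydrogens = 11.
Molecular formula: C6H11NO3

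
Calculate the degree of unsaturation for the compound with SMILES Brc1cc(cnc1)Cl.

Molecular formula from the SMILES: C5H3BrClN.
DoU = (2C + 2 + N − H − X)/2 = (2·5 + 2 + 1 − 3 − 2)/2 = 8/2 = 4.
(Structurally: 1 ring(s) + 3 π bond(s) = 4.)

4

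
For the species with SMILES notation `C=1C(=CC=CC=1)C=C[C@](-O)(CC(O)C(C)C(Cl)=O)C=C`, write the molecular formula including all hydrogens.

Heavy atoms from the SMILES: 16 C, 1 Cl, 3 O.
Implicit hydrogens by atom environment:
  5 × C: 1 H each → 5
  5 × C (aromatic): 1 H each → 5
  2 × C: 2 H each → 4
  2 × C: no H
  2 × O: 1 H each → 2
  1 × C: 3 H
  1 × C (aromatic): no H
  1 × Cl: no H
  1 × O: no H
  Total hydrogens = 19.
Molecular formula: C16H19ClO3

C16H19ClO3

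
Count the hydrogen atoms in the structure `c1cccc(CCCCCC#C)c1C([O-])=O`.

Hydrogens are implicit in SMILES; fill each atom to its normal valence:
  5 × C: 2 H each → 10
  4 × C (aromatic): 1 H each → 4
  2 × C (aromatic): no H
  2 × C: no H
  1 × C: 1 H
  1 × O: no H
  1 × O (charge -1): no H
  Total hydrogens = 15.

15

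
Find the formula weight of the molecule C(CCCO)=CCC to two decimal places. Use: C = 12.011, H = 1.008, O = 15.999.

Molecular formula: C7H14O.
M = 7×12.011 + 14×1.008 + 1×15.999 = 114.19 g/mol.

114.19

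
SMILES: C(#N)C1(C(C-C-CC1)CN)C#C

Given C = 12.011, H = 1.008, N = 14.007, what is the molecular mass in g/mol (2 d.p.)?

Molecular formula: C10H14N2.
M = 10×12.011 + 14×1.008 + 2×14.007 = 162.24 g/mol.

162.24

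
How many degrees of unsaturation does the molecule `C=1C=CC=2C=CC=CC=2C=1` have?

Molecular formula from the SMILES: C10H8.
DoU = (2C + 2 + N − H − X)/2 = (2·10 + 2 + 0 − 8 − 0)/2 = 14/2 = 7.
(Structurally: 2 ring(s) + 5 π bond(s) = 7.)

7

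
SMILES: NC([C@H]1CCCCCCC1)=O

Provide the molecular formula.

Heavy atoms from the SMILES: 9 C, 1 N, 1 O.
Implicit hydrogens by atom environment:
  7 × C: 2 H each → 14
  1 × C: 1 H
  1 × C: no H
  1 × N: 2 H
  1 × O: no H
  Total hydrogens = 17.
Molecular formula: C9H17NO

C9H17NO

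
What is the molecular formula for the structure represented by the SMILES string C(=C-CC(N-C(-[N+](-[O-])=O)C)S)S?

C6H12N2O2S2

Heavy atoms from the SMILES: 6 C, 2 N, 2 O, 2 S.
Implicit hydrogens by atom environment:
  4 × C: 1 H each → 4
  2 × S: 1 H each → 2
  1 × C: 3 H
  1 × C: 2 H
  1 × N: 1 H
  1 × N (charge +1): no H
  1 × O: no H
  1 × O (charge -1): no H
  Total hydrogens = 12.
Molecular formula: C6H12N2O2S2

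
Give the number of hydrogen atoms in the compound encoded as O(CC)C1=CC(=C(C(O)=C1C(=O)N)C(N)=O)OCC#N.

Hydrogens are implicit in SMILES; fill each atom to its normal valence:
  5 × C (aromatic): no H
  4 × O: no H
  3 × C: no H
  2 × C: 2 H each → 4
  2 × N: 2 H each → 4
  1 × C: 3 H
  1 × C (aromatic): 1 H
  1 × N: no H
  1 × O: 1 H
  Total hydrogens = 13.

13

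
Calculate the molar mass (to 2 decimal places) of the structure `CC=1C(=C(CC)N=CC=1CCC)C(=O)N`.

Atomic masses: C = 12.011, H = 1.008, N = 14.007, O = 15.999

Molecular formula: C12H18N2O.
M = 12×12.011 + 18×1.008 + 2×14.007 + 1×15.999 = 206.29 g/mol.

206.29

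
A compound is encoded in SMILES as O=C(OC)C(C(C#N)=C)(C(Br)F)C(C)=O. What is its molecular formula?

C9H9BrFNO3

Heavy atoms from the SMILES: 1 Br, 9 C, 1 F, 1 N, 3 O.
Implicit hydrogens by atom environment:
  5 × C: no H
  3 × O: no H
  2 × C: 3 H each → 6
  1 × Br: no H
  1 × C: 2 H
  1 × C: 1 H
  1 × F: no H
  1 × N: no H
  Total hydrogens = 9.
Molecular formula: C9H9BrFNO3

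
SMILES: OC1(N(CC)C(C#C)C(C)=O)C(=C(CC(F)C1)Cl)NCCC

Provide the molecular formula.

Heavy atoms from the SMILES: 16 C, 1 Cl, 1 F, 2 N, 2 O.
Implicit hydrogens by atom environment:
  5 × C: 2 H each → 10
  5 × C: no H
  3 × C: 3 H each → 9
  3 × C: 1 H each → 3
  1 × Cl: no H
  1 × F: no H
  1 × N: 1 H
  1 × N: no H
  1 × O: 1 H
  1 × O: no H
  Total hydrogens = 24.
Molecular formula: C16H24ClFN2O2

C16H24ClFN2O2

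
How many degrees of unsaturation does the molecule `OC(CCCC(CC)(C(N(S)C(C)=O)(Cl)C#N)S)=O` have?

Molecular formula from the SMILES: C11H17ClN2O3S2.
DoU = (2C + 2 + N − H − X)/2 = (2·11 + 2 + 2 − 17 − 1)/2 = 8/2 = 4.
(Structurally: 0 ring(s) + 4 π bond(s) = 4.)

4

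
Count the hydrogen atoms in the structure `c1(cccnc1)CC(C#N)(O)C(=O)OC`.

10

Hydrogens are implicit in SMILES; fill each atom to its normal valence:
  4 × C (aromatic): 1 H each → 4
  3 × C: no H
  2 × O: no H
  1 × C: 3 H
  1 × C: 2 H
  1 × C (aromatic): no H
  1 × N (aromatic): no H
  1 × N: no H
  1 × O: 1 H
  Total hydrogens = 10.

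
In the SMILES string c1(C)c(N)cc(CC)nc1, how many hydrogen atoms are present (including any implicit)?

Hydrogens are implicit in SMILES; fill each atom to its normal valence:
  3 × C (aromatic): no H
  2 × C: 3 H each → 6
  2 × C (aromatic): 1 H each → 2
  1 × C: 2 H
  1 × N: 2 H
  1 × N (aromatic): no H
  Total hydrogens = 12.

12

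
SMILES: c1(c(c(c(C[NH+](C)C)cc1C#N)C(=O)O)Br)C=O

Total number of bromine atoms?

1

The symbol for bromine appears 1 time in the SMILES.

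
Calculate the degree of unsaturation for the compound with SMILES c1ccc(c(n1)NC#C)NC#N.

8

Molecular formula from the SMILES: C8H6N4.
DoU = (2C + 2 + N − H − X)/2 = (2·8 + 2 + 4 − 6 − 0)/2 = 16/2 = 8.
(Structurally: 1 ring(s) + 7 π bond(s) = 8.)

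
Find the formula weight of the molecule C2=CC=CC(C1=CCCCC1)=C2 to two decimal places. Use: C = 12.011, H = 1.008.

158.24

Molecular formula: C12H14.
M = 12×12.011 + 14×1.008 = 158.24 g/mol.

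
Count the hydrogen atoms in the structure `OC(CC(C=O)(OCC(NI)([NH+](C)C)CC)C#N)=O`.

19

Hydrogens are implicit in SMILES; fill each atom to its normal valence:
  4 × C: no H
  3 × C: 3 H each → 9
  3 × C: 2 H each → 6
  3 × O: no H
  1 × C: 1 H
  1 × I: no H
  1 × N (charge +1): 1 H
  1 × N: 1 H
  1 × N: no H
  1 × O: 1 H
  Total hydrogens = 19.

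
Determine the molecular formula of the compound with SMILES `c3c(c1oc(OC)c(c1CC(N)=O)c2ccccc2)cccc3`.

Heavy atoms from the SMILES: 19 C, 1 N, 3 O.
Implicit hydrogens by atom environment:
  10 × C (aromatic): 1 H each → 10
  6 × C (aromatic): no H
  2 × O: no H
  1 × C: 3 H
  1 × C: 2 H
  1 × C: no H
  1 × N: 2 H
  1 × O (aromatic): no H
  Total hydrogens = 17.
Molecular formula: C19H17NO3

C19H17NO3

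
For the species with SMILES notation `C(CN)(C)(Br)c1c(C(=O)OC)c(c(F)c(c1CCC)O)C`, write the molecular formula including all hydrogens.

Heavy atoms from the SMILES: 1 Br, 15 C, 1 F, 1 N, 3 O.
Implicit hydrogens by atom environment:
  6 × C (aromatic): no H
  4 × C: 3 H each → 12
  3 × C: 2 H each → 6
  2 × C: no H
  2 × O: no H
  1 × Br: no H
  1 × F: no H
  1 × N: 2 H
  1 × O: 1 H
  Total hydrogens = 21.
Molecular formula: C15H21BrFNO3

C15H21BrFNO3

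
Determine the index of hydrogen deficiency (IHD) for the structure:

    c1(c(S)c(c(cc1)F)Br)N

Molecular formula from the SMILES: C6H5BrFNS.
DoU = (2C + 2 + N − H − X)/2 = (2·6 + 2 + 1 − 5 − 2)/2 = 8/2 = 4.
(Structurally: 1 ring(s) + 3 π bond(s) = 4.)

4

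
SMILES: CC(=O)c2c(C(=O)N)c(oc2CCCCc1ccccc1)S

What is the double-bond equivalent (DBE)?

Molecular formula from the SMILES: C17H19NO3S.
DoU = (2C + 2 + N − H − X)/2 = (2·17 + 2 + 1 − 19 − 0)/2 = 18/2 = 9.
(Structurally: 2 ring(s) + 7 π bond(s) = 9.)

9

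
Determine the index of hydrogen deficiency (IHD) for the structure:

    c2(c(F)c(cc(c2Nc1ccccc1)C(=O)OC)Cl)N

9

Molecular formula from the SMILES: C14H12ClFN2O2.
DoU = (2C + 2 + N − H − X)/2 = (2·14 + 2 + 2 − 12 − 2)/2 = 18/2 = 9.
(Structurally: 2 ring(s) + 7 π bond(s) = 9.)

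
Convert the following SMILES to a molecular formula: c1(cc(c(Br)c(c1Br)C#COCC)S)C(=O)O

Heavy atoms from the SMILES: 2 Br, 11 C, 3 O, 1 S.
Implicit hydrogens by atom environment:
  5 × C (aromatic): no H
  3 × C: no H
  2 × Br: no H
  2 × O: no H
  1 × C: 3 H
  1 × C: 2 H
  1 × C (aromatic): 1 H
  1 × O: 1 H
  1 × S: 1 H
  Total hydrogens = 8.
Molecular formula: C11H8Br2O3S

C11H8Br2O3S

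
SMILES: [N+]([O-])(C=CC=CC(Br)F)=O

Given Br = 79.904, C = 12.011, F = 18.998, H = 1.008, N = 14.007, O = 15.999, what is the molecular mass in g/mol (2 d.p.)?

Molecular formula: C5H5BrFNO2.
M = 1×79.904 + 5×12.011 + 1×18.998 + 5×1.008 + 1×14.007 + 2×15.999 = 210.00 g/mol.

210.00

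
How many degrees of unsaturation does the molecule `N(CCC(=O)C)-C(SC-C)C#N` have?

Molecular formula from the SMILES: C8H14N2OS.
DoU = (2C + 2 + N − H − X)/2 = (2·8 + 2 + 2 − 14 − 0)/2 = 6/2 = 3.
(Structurally: 0 ring(s) + 3 π bond(s) = 3.)

3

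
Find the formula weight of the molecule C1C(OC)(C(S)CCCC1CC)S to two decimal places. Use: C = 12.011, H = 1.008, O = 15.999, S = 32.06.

220.39

Molecular formula: C10H20OS2.
M = 10×12.011 + 20×1.008 + 1×15.999 + 2×32.06 = 220.39 g/mol.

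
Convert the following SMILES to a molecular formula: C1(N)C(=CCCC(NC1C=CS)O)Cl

C9H15ClN2OS

Heavy atoms from the SMILES: 9 C, 1 Cl, 2 N, 1 O, 1 S.
Implicit hydrogens by atom environment:
  6 × C: 1 H each → 6
  2 × C: 2 H each → 4
  1 × C: no H
  1 × Cl: no H
  1 × N: 2 H
  1 × N: 1 H
  1 × O: 1 H
  1 × S: 1 H
  Total hydrogens = 15.
Molecular formula: C9H15ClN2OS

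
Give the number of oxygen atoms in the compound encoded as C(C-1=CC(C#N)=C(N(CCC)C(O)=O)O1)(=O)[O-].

The symbol for oxygen appears 5 times in the SMILES.

5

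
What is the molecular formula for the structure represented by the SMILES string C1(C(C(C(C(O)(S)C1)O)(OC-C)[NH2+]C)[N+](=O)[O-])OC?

C10H21N2O6S+

Heavy atoms from the SMILES: 10 C, 2 N, 6 O, 1 S.
Implicit hydrogens by atom environment:
  3 × C: 3 H each → 9
  3 × C: 1 H each → 3
  3 × O: no H
  2 × C: 2 H each → 4
  2 × C: no H
  2 × O: 1 H each → 2
  1 × N (charge +1): 2 H
  1 × N (charge +1): no H
  1 × O (charge -1): no H
  1 × S: 1 H
  Total hydrogens = 21.
Net charge +1.
Molecular formula: C10H21N2O6S+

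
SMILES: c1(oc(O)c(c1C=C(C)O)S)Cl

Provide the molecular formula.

Heavy atoms from the SMILES: 7 C, 1 Cl, 3 O, 1 S.
Implicit hydrogens by atom environment:
  4 × C (aromatic): no H
  2 × O: 1 H each → 2
  1 × C: 3 H
  1 × C: 1 H
  1 × C: no H
  1 × Cl: no H
  1 × O (aromatic): no H
  1 × S: 1 H
  Total hydrogens = 7.
Molecular formula: C7H7ClO3S

C7H7ClO3S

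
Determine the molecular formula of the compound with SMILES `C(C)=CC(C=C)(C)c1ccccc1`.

C13H16

Heavy atoms from the SMILES: 13 C.
Implicit hydrogens by atom environment:
  5 × C (aromatic): 1 H each → 5
  3 × C: 1 H each → 3
  2 × C: 3 H each → 6
  1 × C: 2 H
  1 × C: no H
  1 × C (aromatic): no H
  Total hydrogens = 16.
Molecular formula: C13H16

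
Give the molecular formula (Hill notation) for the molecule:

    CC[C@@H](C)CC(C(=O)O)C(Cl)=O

C8H13ClO3

Heavy atoms from the SMILES: 8 C, 1 Cl, 3 O.
Implicit hydrogens by atom environment:
  2 × C: 3 H each → 6
  2 × C: 2 H each → 4
  2 × C: 1 H each → 2
  2 × C: no H
  2 × O: no H
  1 × Cl: no H
  1 × O: 1 H
  Total hydrogens = 13.
Molecular formula: C8H13ClO3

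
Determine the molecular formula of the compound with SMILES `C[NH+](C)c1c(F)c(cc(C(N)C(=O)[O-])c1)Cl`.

C10H12ClFN2O2

Heavy atoms from the SMILES: 10 C, 1 Cl, 1 F, 2 N, 2 O.
Implicit hydrogens by atom environment:
  4 × C (aromatic): no H
  2 × C: 3 H each → 6
  2 × C (aromatic): 1 H each → 2
  1 × C: 1 H
  1 × C: no H
  1 × Cl: no H
  1 × F: no H
  1 × N: 2 H
  1 × N (charge +1): 1 H
  1 × O: no H
  1 × O (charge -1): no H
  Total hydrogens = 12.
Molecular formula: C10H12ClFN2O2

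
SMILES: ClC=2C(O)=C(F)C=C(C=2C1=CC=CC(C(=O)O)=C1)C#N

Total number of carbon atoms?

14

The symbol for carbon appears 14 times in the SMILES. (Cl is a single chlorine, not C + l.)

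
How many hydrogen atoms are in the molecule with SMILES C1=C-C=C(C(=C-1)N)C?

9

Hydrogens are implicit in SMILES; fill each atom to its normal valence:
  4 × C (aromatic): 1 H each → 4
  2 × C (aromatic): no H
  1 × C: 3 H
  1 × N: 2 H
  Total hydrogens = 9.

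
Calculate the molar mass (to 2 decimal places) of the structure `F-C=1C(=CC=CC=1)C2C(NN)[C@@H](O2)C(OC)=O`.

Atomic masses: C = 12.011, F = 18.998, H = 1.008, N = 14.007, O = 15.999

Molecular formula: C11H13FN2O3.
M = 11×12.011 + 1×18.998 + 13×1.008 + 2×14.007 + 3×15.999 = 240.23 g/mol.

240.23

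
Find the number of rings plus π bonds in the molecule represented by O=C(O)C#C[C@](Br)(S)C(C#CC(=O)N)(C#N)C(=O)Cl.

Molecular formula from the SMILES: C10H4BrClN2O4S.
DoU = (2C + 2 + N − H − X)/2 = (2·10 + 2 + 2 − 4 − 2)/2 = 18/2 = 9.
(Structurally: 0 ring(s) + 9 π bond(s) = 9.)

9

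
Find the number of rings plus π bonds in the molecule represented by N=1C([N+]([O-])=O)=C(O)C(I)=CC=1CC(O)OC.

5

Molecular formula from the SMILES: C8H9IN2O5.
DoU = (2C + 2 + N − H − X)/2 = (2·8 + 2 + 2 − 9 − 1)/2 = 10/2 = 5.
(Structurally: 1 ring(s) + 4 π bond(s) = 5.)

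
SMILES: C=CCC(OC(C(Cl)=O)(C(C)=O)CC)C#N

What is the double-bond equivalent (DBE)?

5

Molecular formula from the SMILES: C11H14ClNO3.
DoU = (2C + 2 + N − H − X)/2 = (2·11 + 2 + 1 − 14 − 1)/2 = 10/2 = 5.
(Structurally: 0 ring(s) + 5 π bond(s) = 5.)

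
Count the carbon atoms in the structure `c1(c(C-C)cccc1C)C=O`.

The symbol for carbon appears 10 times in the SMILES. Lowercase c denotes aromatic carbon and counts toward C.

10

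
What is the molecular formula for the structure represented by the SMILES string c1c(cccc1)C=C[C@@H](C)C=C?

Heavy atoms from the SMILES: 12 C.
Implicit hydrogens by atom environment:
  5 × C (aromatic): 1 H each → 5
  4 × C: 1 H each → 4
  1 × C: 3 H
  1 × C: 2 H
  1 × C (aromatic): no H
  Total hydrogens = 14.
Molecular formula: C12H14

C12H14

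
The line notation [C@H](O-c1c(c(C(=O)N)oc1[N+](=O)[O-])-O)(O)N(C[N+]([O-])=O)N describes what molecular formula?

C7H9N5O9

Heavy atoms from the SMILES: 7 C, 5 N, 9 O.
Implicit hydrogens by atom environment:
  4 × C (aromatic): no H
  4 × O: no H
  2 × N: 2 H each → 4
  2 × N (charge +1): no H
  2 × O: 1 H each → 2
  2 × O (charge -1): no H
  1 × C: 2 H
  1 × C: 1 H
  1 × C: no H
  1 × N: no H
  1 × O (aromatic): no H
  Total hydrogens = 9.
Molecular formula: C7H9N5O9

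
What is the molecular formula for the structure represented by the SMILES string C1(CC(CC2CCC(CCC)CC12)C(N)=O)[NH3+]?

C14H27N2O+

Heavy atoms from the SMILES: 14 C, 2 N, 1 O.
Implicit hydrogens by atom environment:
  7 × C: 2 H each → 14
  5 × C: 1 H each → 5
  1 × C: 3 H
  1 × C: no H
  1 × N (charge +1): 3 H
  1 × N: 2 H
  1 × O: no H
  Total hydrogens = 27.
Net charge +1.
Molecular formula: C14H27N2O+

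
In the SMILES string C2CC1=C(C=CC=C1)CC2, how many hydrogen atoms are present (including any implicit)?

12

Hydrogens are implicit in SMILES; fill each atom to its normal valence:
  4 × C: 2 H each → 8
  4 × C (aromatic): 1 H each → 4
  2 × C (aromatic): no H
  Total hydrogens = 12.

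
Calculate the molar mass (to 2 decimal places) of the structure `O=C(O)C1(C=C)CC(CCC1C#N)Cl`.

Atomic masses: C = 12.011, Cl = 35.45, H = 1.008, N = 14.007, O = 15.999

Molecular formula: C10H12ClNO2.
M = 10×12.011 + 1×35.45 + 12×1.008 + 1×14.007 + 2×15.999 = 213.66 g/mol.

213.66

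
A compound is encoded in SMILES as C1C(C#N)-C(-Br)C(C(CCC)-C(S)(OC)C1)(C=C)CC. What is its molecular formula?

C16H26BrNOS

Heavy atoms from the SMILES: 1 Br, 16 C, 1 N, 1 O, 1 S.
Implicit hydrogens by atom environment:
  6 × C: 2 H each → 12
  4 × C: 1 H each → 4
  3 × C: 3 H each → 9
  3 × C: no H
  1 × Br: no H
  1 × N: no H
  1 × O: no H
  1 × S: 1 H
  Total hydrogens = 26.
Molecular formula: C16H26BrNOS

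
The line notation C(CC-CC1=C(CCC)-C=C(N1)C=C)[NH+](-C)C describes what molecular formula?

Heavy atoms from the SMILES: 15 C, 2 N.
Implicit hydrogens by atom environment:
  7 × C: 2 H each → 14
  3 × C: 3 H each → 9
  3 × C (aromatic): no H
  1 × C (aromatic): 1 H
  1 × C: 1 H
  1 × N (aromatic): 1 H
  1 × N (charge +1): 1 H
  Total hydrogens = 27.
Net charge +1.
Molecular formula: C15H27N2+

C15H27N2+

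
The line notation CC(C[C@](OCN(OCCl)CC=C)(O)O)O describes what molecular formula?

Heavy atoms from the SMILES: 9 C, 1 Cl, 1 N, 5 O.
Implicit hydrogens by atom environment:
  5 × C: 2 H each → 10
  3 × O: 1 H each → 3
  2 × C: 1 H each → 2
  2 × O: no H
  1 × C: 3 H
  1 × C: no H
  1 × Cl: no H
  1 × N: no H
  Total hydrogens = 18.
Molecular formula: C9H18ClNO5

C9H18ClNO5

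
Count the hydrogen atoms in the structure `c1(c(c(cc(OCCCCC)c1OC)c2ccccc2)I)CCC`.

27

Hydrogens are implicit in SMILES; fill each atom to its normal valence:
  6 × C: 2 H each → 12
  6 × C (aromatic): 1 H each → 6
  6 × C (aromatic): no H
  3 × C: 3 H each → 9
  2 × O: no H
  1 × I: no H
  Total hydrogens = 27.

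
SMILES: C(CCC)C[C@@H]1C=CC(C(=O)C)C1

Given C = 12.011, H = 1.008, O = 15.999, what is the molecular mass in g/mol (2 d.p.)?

Molecular formula: C12H20O.
M = 12×12.011 + 20×1.008 + 1×15.999 = 180.29 g/mol.

180.29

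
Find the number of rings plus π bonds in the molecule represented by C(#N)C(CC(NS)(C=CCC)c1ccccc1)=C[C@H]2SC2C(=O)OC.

Molecular formula from the SMILES: C19H22N2O2S2.
DoU = (2C + 2 + N − H − X)/2 = (2·19 + 2 + 2 − 22 − 0)/2 = 20/2 = 10.
(Structurally: 2 ring(s) + 8 π bond(s) = 10.)

10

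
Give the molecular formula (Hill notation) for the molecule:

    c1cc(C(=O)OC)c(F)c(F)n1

C7H5F2NO2

Heavy atoms from the SMILES: 7 C, 2 F, 1 N, 2 O.
Implicit hydrogens by atom environment:
  3 × C (aromatic): no H
  2 × C (aromatic): 1 H each → 2
  2 × F: no H
  2 × O: no H
  1 × C: 3 H
  1 × C: no H
  1 × N (aromatic): no H
  Total hydrogens = 5.
Molecular formula: C7H5F2NO2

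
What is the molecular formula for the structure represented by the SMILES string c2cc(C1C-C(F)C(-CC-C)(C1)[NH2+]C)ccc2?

Heavy atoms from the SMILES: 15 C, 1 F, 1 N.
Implicit hydrogens by atom environment:
  5 × C (aromatic): 1 H each → 5
  4 × C: 2 H each → 8
  2 × C: 3 H each → 6
  2 × C: 1 H each → 2
  1 × C: no H
  1 × C (aromatic): no H
  1 × F: no H
  1 × N (charge +1): 2 H
  Total hydrogens = 23.
Net charge +1.
Molecular formula: C15H23FN+

C15H23FN+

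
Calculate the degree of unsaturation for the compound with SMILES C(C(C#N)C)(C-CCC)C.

Molecular formula from the SMILES: C9H17N.
DoU = (2C + 2 + N − H − X)/2 = (2·9 + 2 + 1 − 17 − 0)/2 = 4/2 = 2.
(Structurally: 0 ring(s) + 2 π bond(s) = 2.)

2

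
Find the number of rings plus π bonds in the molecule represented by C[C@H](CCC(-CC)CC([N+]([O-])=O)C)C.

1

Molecular formula from the SMILES: C11H23NO2.
DoU = (2C + 2 + N − H − X)/2 = (2·11 + 2 + 1 − 23 − 0)/2 = 2/2 = 1.
(Structurally: 0 ring(s) + 1 π bond(s) = 1.)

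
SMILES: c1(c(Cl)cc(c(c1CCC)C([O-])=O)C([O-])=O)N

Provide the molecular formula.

[C11H10ClNO4]2-

Heavy atoms from the SMILES: 11 C, 1 Cl, 1 N, 4 O.
Implicit hydrogens by atom environment:
  5 × C (aromatic): no H
  2 × C: 2 H each → 4
  2 × C: no H
  2 × O: no H
  2 × O (charge -1): no H
  1 × C: 3 H
  1 × C (aromatic): 1 H
  1 × Cl: no H
  1 × N: 2 H
  Total hydrogens = 10.
Net charge -2.
Molecular formula: [C11H10ClNO4]2-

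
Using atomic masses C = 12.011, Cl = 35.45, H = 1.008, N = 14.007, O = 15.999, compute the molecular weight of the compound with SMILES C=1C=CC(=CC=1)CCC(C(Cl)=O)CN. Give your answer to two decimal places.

Molecular formula: C11H14ClNO.
M = 11×12.011 + 1×35.45 + 14×1.008 + 1×14.007 + 1×15.999 = 211.69 g/mol.

211.69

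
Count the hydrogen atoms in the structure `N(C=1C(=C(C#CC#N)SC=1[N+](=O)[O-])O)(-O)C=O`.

3

Hydrogens are implicit in SMILES; fill each atom to its normal valence:
  4 × C (aromatic): no H
  3 × C: no H
  2 × N: no H
  2 × O: 1 H each → 2
  2 × O: no H
  1 × C: 1 H
  1 × N (charge +1): no H
  1 × O (charge -1): no H
  1 × S (aromatic): no H
  Total hydrogens = 3.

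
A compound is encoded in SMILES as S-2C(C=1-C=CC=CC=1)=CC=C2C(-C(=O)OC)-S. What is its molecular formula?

C13H12O2S2

Heavy atoms from the SMILES: 13 C, 2 O, 2 S.
Implicit hydrogens by atom environment:
  7 × C (aromatic): 1 H each → 7
  3 × C (aromatic): no H
  2 × O: no H
  1 × C: 3 H
  1 × C: 1 H
  1 × C: no H
  1 × S: 1 H
  1 × S (aromatic): no H
  Total hydrogens = 12.
Molecular formula: C13H12O2S2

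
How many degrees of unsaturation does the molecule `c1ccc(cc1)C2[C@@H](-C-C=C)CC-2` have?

6

Molecular formula from the SMILES: C13H16.
DoU = (2C + 2 + N − H − X)/2 = (2·13 + 2 + 0 − 16 − 0)/2 = 12/2 = 6.
(Structurally: 2 ring(s) + 4 π bond(s) = 6.)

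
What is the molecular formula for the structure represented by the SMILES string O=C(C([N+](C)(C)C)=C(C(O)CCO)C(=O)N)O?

C10H19N2O5+

Heavy atoms from the SMILES: 10 C, 2 N, 5 O.
Implicit hydrogens by atom environment:
  4 × C: no H
  3 × C: 3 H each → 9
  3 × O: 1 H each → 3
  2 × C: 2 H each → 4
  2 × O: no H
  1 × C: 1 H
  1 × N: 2 H
  1 × N (charge +1): no H
  Total hydrogens = 19.
Net charge +1.
Molecular formula: C10H19N2O5+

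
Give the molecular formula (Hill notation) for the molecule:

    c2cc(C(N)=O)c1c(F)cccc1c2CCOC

C14H14FNO2

Heavy atoms from the SMILES: 14 C, 1 F, 1 N, 2 O.
Implicit hydrogens by atom environment:
  5 × C (aromatic): 1 H each → 5
  5 × C (aromatic): no H
  2 × C: 2 H each → 4
  2 × O: no H
  1 × C: 3 H
  1 × C: no H
  1 × F: no H
  1 × N: 2 H
  Total hydrogens = 14.
Molecular formula: C14H14FNO2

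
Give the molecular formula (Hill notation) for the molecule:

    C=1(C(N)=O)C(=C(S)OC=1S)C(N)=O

Heavy atoms from the SMILES: 6 C, 2 N, 3 O, 2 S.
Implicit hydrogens by atom environment:
  4 × C (aromatic): no H
  2 × C: no H
  2 × N: 2 H each → 4
  2 × O: no H
  2 × S: 1 H each → 2
  1 × O (aromatic): no H
  Total hydrogens = 6.
Molecular formula: C6H6N2O3S2

C6H6N2O3S2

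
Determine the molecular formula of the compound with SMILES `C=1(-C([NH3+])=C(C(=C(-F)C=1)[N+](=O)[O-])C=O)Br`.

C7H5BrFN2O3+

Heavy atoms from the SMILES: 1 Br, 7 C, 1 F, 2 N, 3 O.
Implicit hydrogens by atom environment:
  5 × C (aromatic): no H
  2 × O: no H
  1 × Br: no H
  1 × C (aromatic): 1 H
  1 × C: 1 H
  1 × F: no H
  1 × N (charge +1): 3 H
  1 × N (charge +1): no H
  1 × O (charge -1): no H
  Total hydrogens = 5.
Net charge +1.
Molecular formula: C7H5BrFN2O3+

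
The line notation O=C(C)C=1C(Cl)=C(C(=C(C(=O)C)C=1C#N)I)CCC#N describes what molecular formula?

C14H10ClIN2O2

Heavy atoms from the SMILES: 14 C, 1 Cl, 1 I, 2 N, 2 O.
Implicit hydrogens by atom environment:
  6 × C (aromatic): no H
  4 × C: no H
  2 × C: 3 H each → 6
  2 × C: 2 H each → 4
  2 × N: no H
  2 × O: no H
  1 × Cl: no H
  1 × I: no H
  Total hydrogens = 10.
Molecular formula: C14H10ClIN2O2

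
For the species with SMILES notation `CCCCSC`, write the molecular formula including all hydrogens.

C5H12S

Heavy atoms from the SMILES: 5 C, 1 S.
Implicit hydrogens by atom environment:
  3 × C: 2 H each → 6
  2 × C: 3 H each → 6
  1 × S: no H
  Total hydrogens = 12.
Molecular formula: C5H12S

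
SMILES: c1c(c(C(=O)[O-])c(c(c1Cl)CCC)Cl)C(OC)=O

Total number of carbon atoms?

The symbol for carbon appears 12 times in the SMILES. Lowercase c denotes aromatic carbon and counts toward C.

12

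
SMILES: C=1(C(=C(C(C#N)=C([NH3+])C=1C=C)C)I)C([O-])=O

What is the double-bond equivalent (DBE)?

Molecular formula from the SMILES: C11H9IN2O2.
DoU = (2C + 2 + N − H − X)/2 = (2·11 + 2 + 2 − 9 − 1)/2 = 16/2 = 8.
(Structurally: 1 ring(s) + 7 π bond(s) = 8.)

8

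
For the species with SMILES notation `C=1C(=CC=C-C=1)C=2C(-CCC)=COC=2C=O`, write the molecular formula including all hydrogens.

C14H14O2

Heavy atoms from the SMILES: 14 C, 2 O.
Implicit hydrogens by atom environment:
  6 × C (aromatic): 1 H each → 6
  4 × C (aromatic): no H
  2 × C: 2 H each → 4
  1 × C: 3 H
  1 × C: 1 H
  1 × O (aromatic): no H
  1 × O: no H
  Total hydrogens = 14.
Molecular formula: C14H14O2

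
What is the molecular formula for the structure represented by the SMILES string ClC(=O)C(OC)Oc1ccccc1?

C9H9ClO3

Heavy atoms from the SMILES: 9 C, 1 Cl, 3 O.
Implicit hydrogens by atom environment:
  5 × C (aromatic): 1 H each → 5
  3 × O: no H
  1 × C: 3 H
  1 × C: 1 H
  1 × C (aromatic): no H
  1 × C: no H
  1 × Cl: no H
  Total hydrogens = 9.
Molecular formula: C9H9ClO3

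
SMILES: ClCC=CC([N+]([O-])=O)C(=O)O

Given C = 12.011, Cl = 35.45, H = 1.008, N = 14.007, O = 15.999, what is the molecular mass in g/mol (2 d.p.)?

Molecular formula: C5H6ClNO4.
M = 5×12.011 + 1×35.45 + 6×1.008 + 1×14.007 + 4×15.999 = 179.56 g/mol.

179.56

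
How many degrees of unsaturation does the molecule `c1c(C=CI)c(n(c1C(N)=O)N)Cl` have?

5

Molecular formula from the SMILES: C7H7ClIN3O.
DoU = (2C + 2 + N − H − X)/2 = (2·7 + 2 + 3 − 7 − 2)/2 = 10/2 = 5.
(Structurally: 1 ring(s) + 4 π bond(s) = 5.)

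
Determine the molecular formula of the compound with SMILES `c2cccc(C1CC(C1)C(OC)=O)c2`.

C12H14O2

Heavy atoms from the SMILES: 12 C, 2 O.
Implicit hydrogens by atom environment:
  5 × C (aromatic): 1 H each → 5
  2 × C: 2 H each → 4
  2 × C: 1 H each → 2
  2 × O: no H
  1 × C: 3 H
  1 × C: no H
  1 × C (aromatic): no H
  Total hydrogens = 14.
Molecular formula: C12H14O2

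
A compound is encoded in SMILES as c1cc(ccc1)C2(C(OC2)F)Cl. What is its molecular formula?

C9H8ClFO

Heavy atoms from the SMILES: 9 C, 1 Cl, 1 F, 1 O.
Implicit hydrogens by atom environment:
  5 × C (aromatic): 1 H each → 5
  1 × C: 2 H
  1 × C: 1 H
  1 × C: no H
  1 × C (aromatic): no H
  1 × Cl: no H
  1 × F: no H
  1 × O: no H
  Total hydrogens = 8.
Molecular formula: C9H8ClFO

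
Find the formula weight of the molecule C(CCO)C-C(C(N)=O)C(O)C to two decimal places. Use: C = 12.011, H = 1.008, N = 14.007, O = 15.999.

175.23

Molecular formula: C8H17NO3.
M = 8×12.011 + 17×1.008 + 1×14.007 + 3×15.999 = 175.23 g/mol.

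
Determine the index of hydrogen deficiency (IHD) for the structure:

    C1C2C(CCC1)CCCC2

2

Molecular formula from the SMILES: C10H18.
DoU = (2C + 2 + N − H − X)/2 = (2·10 + 2 + 0 − 18 − 0)/2 = 4/2 = 2.
(Structurally: 2 ring(s) + 0 π bond(s) = 2.)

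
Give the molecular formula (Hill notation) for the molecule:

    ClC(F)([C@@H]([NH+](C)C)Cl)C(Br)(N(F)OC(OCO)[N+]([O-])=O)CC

Heavy atoms from the SMILES: 1 Br, 9 C, 2 Cl, 2 F, 3 N, 5 O.
Implicit hydrogens by atom environment:
  3 × C: 3 H each → 9
  3 × O: no H
  2 × C: 2 H each → 4
  2 × C: 1 H each → 2
  2 × C: no H
  2 × Cl: no H
  2 × F: no H
  1 × Br: no H
  1 × N (charge +1): 1 H
  1 × N: no H
  1 × N (charge +1): no H
  1 × O: 1 H
  1 × O (charge -1): no H
  Total hydrogens = 17.
Net charge +1.
Molecular formula: C9H17BrCl2F2N3O5+

C9H17BrCl2F2N3O5+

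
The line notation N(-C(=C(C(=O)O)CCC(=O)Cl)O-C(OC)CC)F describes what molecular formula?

Heavy atoms from the SMILES: 10 C, 1 Cl, 1 F, 1 N, 5 O.
Implicit hydrogens by atom environment:
  4 × C: no H
  4 × O: no H
  3 × C: 2 H each → 6
  2 × C: 3 H each → 6
  1 × C: 1 H
  1 × Cl: no H
  1 × F: no H
  1 × N: 1 H
  1 × O: 1 H
  Total hydrogens = 15.
Molecular formula: C10H15ClFNO5

C10H15ClFNO5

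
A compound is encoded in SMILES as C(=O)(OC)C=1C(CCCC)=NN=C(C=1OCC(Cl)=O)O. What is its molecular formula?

C12H15ClN2O5

Heavy atoms from the SMILES: 12 C, 1 Cl, 2 N, 5 O.
Implicit hydrogens by atom environment:
  4 × C: 2 H each → 8
  4 × C (aromatic): no H
  4 × O: no H
  2 × C: 3 H each → 6
  2 × C: no H
  2 × N (aromatic): no H
  1 × Cl: no H
  1 × O: 1 H
  Total hydrogens = 15.
Molecular formula: C12H15ClN2O5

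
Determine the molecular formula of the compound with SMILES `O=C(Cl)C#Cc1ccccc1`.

C9H5ClO

Heavy atoms from the SMILES: 9 C, 1 Cl, 1 O.
Implicit hydrogens by atom environment:
  5 × C (aromatic): 1 H each → 5
  3 × C: no H
  1 × C (aromatic): no H
  1 × Cl: no H
  1 × O: no H
  Total hydrogens = 5.
Molecular formula: C9H5ClO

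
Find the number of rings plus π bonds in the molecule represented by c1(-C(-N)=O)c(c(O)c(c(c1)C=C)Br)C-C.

6

Molecular formula from the SMILES: C11H12BrNO2.
DoU = (2C + 2 + N − H − X)/2 = (2·11 + 2 + 1 − 12 − 1)/2 = 12/2 = 6.
(Structurally: 1 ring(s) + 5 π bond(s) = 6.)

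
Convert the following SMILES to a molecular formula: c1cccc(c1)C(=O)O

C7H6O2

Heavy atoms from the SMILES: 7 C, 2 O.
Implicit hydrogens by atom environment:
  5 × C (aromatic): 1 H each → 5
  1 × C (aromatic): no H
  1 × C: no H
  1 × O: 1 H
  1 × O: no H
  Total hydrogens = 6.
Molecular formula: C7H6O2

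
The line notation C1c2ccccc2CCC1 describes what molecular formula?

Heavy atoms from the SMILES: 10 C.
Implicit hydrogens by atom environment:
  4 × C: 2 H each → 8
  4 × C (aromatic): 1 H each → 4
  2 × C (aromatic): no H
  Total hydrogens = 12.
Molecular formula: C10H12

C10H12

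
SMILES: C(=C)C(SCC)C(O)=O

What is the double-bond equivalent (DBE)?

Molecular formula from the SMILES: C6H10O2S.
DoU = (2C + 2 + N − H − X)/2 = (2·6 + 2 + 0 − 10 − 0)/2 = 4/2 = 2.
(Structurally: 0 ring(s) + 2 π bond(s) = 2.)

2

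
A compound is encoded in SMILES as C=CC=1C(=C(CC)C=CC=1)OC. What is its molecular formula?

C11H14O

Heavy atoms from the SMILES: 11 C, 1 O.
Implicit hydrogens by atom environment:
  3 × C (aromatic): 1 H each → 3
  3 × C (aromatic): no H
  2 × C: 3 H each → 6
  2 × C: 2 H each → 4
  1 × C: 1 H
  1 × O: no H
  Total hydrogens = 14.
Molecular formula: C11H14O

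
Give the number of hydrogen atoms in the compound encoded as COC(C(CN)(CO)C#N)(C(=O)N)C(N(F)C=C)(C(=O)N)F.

17

Hydrogens are implicit in SMILES; fill each atom to its normal valence:
  6 × C: no H
  3 × C: 2 H each → 6
  3 × N: 2 H each → 6
  3 × O: no H
  2 × F: no H
  2 × N: no H
  1 × C: 3 H
  1 × C: 1 H
  1 × O: 1 H
  Total hydrogens = 17.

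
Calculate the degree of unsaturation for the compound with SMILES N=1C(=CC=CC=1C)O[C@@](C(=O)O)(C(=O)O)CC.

Molecular formula from the SMILES: C11H13NO5.
DoU = (2C + 2 + N − H − X)/2 = (2·11 + 2 + 1 − 13 − 0)/2 = 12/2 = 6.
(Structurally: 1 ring(s) + 5 π bond(s) = 6.)

6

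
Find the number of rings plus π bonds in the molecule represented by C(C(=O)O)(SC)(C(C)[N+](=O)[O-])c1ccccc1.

Molecular formula from the SMILES: C11H13NO4S.
DoU = (2C + 2 + N − H − X)/2 = (2·11 + 2 + 1 − 13 − 0)/2 = 12/2 = 6.
(Structurally: 1 ring(s) + 5 π bond(s) = 6.)

6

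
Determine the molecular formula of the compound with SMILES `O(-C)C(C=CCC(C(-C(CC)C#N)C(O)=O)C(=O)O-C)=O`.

C14H19NO6

Heavy atoms from the SMILES: 14 C, 1 N, 6 O.
Implicit hydrogens by atom environment:
  5 × C: 1 H each → 5
  5 × O: no H
  4 × C: no H
  3 × C: 3 H each → 9
  2 × C: 2 H each → 4
  1 × N: no H
  1 × O: 1 H
  Total hydrogens = 19.
Molecular formula: C14H19NO6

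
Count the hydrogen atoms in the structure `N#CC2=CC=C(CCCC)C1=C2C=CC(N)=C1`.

Hydrogens are implicit in SMILES; fill each atom to its normal valence:
  5 × C (aromatic): 1 H each → 5
  5 × C (aromatic): no H
  3 × C: 2 H each → 6
  1 × C: 3 H
  1 × C: no H
  1 × N: 2 H
  1 × N: no H
  Total hydrogens = 16.

16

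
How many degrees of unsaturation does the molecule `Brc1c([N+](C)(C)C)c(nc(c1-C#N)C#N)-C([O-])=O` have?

9

Molecular formula from the SMILES: C11H9BrN4O2.
DoU = (2C + 2 + N − H − X)/2 = (2·11 + 2 + 4 − 9 − 1)/2 = 18/2 = 9.
(Structurally: 1 ring(s) + 8 π bond(s) = 9.)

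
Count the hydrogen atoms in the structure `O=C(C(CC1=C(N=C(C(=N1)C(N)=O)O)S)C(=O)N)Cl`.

9

Hydrogens are implicit in SMILES; fill each atom to its normal valence:
  4 × C (aromatic): no H
  3 × C: no H
  3 × O: no H
  2 × N: 2 H each → 4
  2 × N (aromatic): no H
  1 × C: 2 H
  1 × C: 1 H
  1 × Cl: no H
  1 × O: 1 H
  1 × S: 1 H
  Total hydrogens = 9.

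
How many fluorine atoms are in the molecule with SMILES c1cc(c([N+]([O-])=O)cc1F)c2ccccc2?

1

The symbol for fluorine appears 1 time in the SMILES.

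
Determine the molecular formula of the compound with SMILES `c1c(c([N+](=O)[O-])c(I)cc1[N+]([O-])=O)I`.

Heavy atoms from the SMILES: 6 C, 2 I, 2 N, 4 O.
Implicit hydrogens by atom environment:
  4 × C (aromatic): no H
  2 × C (aromatic): 1 H each → 2
  2 × I: no H
  2 × N (charge +1): no H
  2 × O: no H
  2 × O (charge -1): no H
  Total hydrogens = 2.
Molecular formula: C6H2I2N2O4

C6H2I2N2O4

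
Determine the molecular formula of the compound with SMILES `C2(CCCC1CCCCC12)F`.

C10H17F

Heavy atoms from the SMILES: 10 C, 1 F.
Implicit hydrogens by atom environment:
  7 × C: 2 H each → 14
  3 × C: 1 H each → 3
  1 × F: no H
  Total hydrogens = 17.
Molecular formula: C10H17F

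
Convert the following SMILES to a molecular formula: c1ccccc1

C6H6

Heavy atoms from the SMILES: 6 C.
Implicit hydrogens by atom environment:
  6 × C (aromatic): 1 H each → 6
  Total hydrogens = 6.
Molecular formula: C6H6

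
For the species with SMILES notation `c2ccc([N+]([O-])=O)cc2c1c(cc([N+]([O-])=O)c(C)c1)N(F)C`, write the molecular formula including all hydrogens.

Heavy atoms from the SMILES: 14 C, 1 F, 3 N, 4 O.
Implicit hydrogens by atom environment:
  6 × C (aromatic): 1 H each → 6
  6 × C (aromatic): no H
  2 × C: 3 H each → 6
  2 × N (charge +1): no H
  2 × O: no H
  2 × O (charge -1): no H
  1 × F: no H
  1 × N: no H
  Total hydrogens = 12.
Molecular formula: C14H12FN3O4

C14H12FN3O4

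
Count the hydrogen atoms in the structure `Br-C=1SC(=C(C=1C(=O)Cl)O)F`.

1

Hydrogens are implicit in SMILES; fill each atom to its normal valence:
  4 × C (aromatic): no H
  1 × Br: no H
  1 × C: no H
  1 × Cl: no H
  1 × F: no H
  1 × O: 1 H
  1 × O: no H
  1 × S (aromatic): no H
  Total hydrogens = 1.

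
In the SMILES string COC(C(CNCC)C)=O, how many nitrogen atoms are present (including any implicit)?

The symbol for nitrogen appears 1 time in the SMILES.

1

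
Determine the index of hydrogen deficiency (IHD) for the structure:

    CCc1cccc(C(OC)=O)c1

5

Molecular formula from the SMILES: C10H12O2.
DoU = (2C + 2 + N − H − X)/2 = (2·10 + 2 + 0 − 12 − 0)/2 = 10/2 = 5.
(Structurally: 1 ring(s) + 4 π bond(s) = 5.)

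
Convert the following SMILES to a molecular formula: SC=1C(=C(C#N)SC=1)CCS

Heavy atoms from the SMILES: 7 C, 1 N, 3 S.
Implicit hydrogens by atom environment:
  3 × C (aromatic): no H
  2 × C: 2 H each → 4
  2 × S: 1 H each → 2
  1 × C (aromatic): 1 H
  1 × C: no H
  1 × N: no H
  1 × S (aromatic): no H
  Total hydrogens = 7.
Molecular formula: C7H7NS3

C7H7NS3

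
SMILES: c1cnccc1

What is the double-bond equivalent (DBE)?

Molecular formula from the SMILES: C5H5N.
DoU = (2C + 2 + N − H − X)/2 = (2·5 + 2 + 1 − 5 − 0)/2 = 8/2 = 4.
(Structurally: 1 ring(s) + 3 π bond(s) = 4.)

4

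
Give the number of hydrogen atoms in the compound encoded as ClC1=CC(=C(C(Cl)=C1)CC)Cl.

7

Hydrogens are implicit in SMILES; fill each atom to its normal valence:
  4 × C (aromatic): no H
  3 × Cl: no H
  2 × C (aromatic): 1 H each → 2
  1 × C: 3 H
  1 × C: 2 H
  Total hydrogens = 7.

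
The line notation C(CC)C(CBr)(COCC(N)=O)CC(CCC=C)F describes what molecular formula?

Heavy atoms from the SMILES: 1 Br, 14 C, 1 F, 1 N, 2 O.
Implicit hydrogens by atom environment:
  9 × C: 2 H each → 18
  2 × C: 1 H each → 2
  2 × C: no H
  2 × O: no H
  1 × Br: no H
  1 × C: 3 H
  1 × F: no H
  1 × N: 2 H
  Total hydrogens = 25.
Molecular formula: C14H25BrFNO2

C14H25BrFNO2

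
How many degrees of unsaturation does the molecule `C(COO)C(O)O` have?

0

Molecular formula from the SMILES: C3H8O4.
DoU = (2C + 2 + N − H − X)/2 = (2·3 + 2 + 0 − 8 − 0)/2 = 0/2 = 0.
(Structurally: 0 ring(s) + 0 π bond(s) = 0.)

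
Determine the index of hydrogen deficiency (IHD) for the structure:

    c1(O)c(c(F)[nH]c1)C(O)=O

4

Molecular formula from the SMILES: C5H4FNO3.
DoU = (2C + 2 + N − H − X)/2 = (2·5 + 2 + 1 − 4 − 1)/2 = 8/2 = 4.
(Structurally: 1 ring(s) + 3 π bond(s) = 4.)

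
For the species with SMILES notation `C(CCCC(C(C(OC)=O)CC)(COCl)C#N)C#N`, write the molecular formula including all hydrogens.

C13H19ClN2O3

Heavy atoms from the SMILES: 13 C, 1 Cl, 2 N, 3 O.
Implicit hydrogens by atom environment:
  6 × C: 2 H each → 12
  4 × C: no H
  3 × O: no H
  2 × C: 3 H each → 6
  2 × N: no H
  1 × C: 1 H
  1 × Cl: no H
  Total hydrogens = 19.
Molecular formula: C13H19ClN2O3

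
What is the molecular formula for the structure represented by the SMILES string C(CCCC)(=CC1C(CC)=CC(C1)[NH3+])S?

Heavy atoms from the SMILES: 13 C, 1 N, 1 S.
Implicit hydrogens by atom environment:
  5 × C: 2 H each → 10
  4 × C: 1 H each → 4
  2 × C: 3 H each → 6
  2 × C: no H
  1 × N (charge +1): 3 H
  1 × S: 1 H
  Total hydrogens = 24.
Net charge +1.
Molecular formula: C13H24NS+

C13H24NS+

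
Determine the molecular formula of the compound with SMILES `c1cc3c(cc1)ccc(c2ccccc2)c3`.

C16H12

Heavy atoms from the SMILES: 16 C.
Implicit hydrogens by atom environment:
  12 × C (aromatic): 1 H each → 12
  4 × C (aromatic): no H
  Total hydrogens = 12.
Molecular formula: C16H12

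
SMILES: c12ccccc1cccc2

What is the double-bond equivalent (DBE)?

7

Molecular formula from the SMILES: C10H8.
DoU = (2C + 2 + N − H − X)/2 = (2·10 + 2 + 0 − 8 − 0)/2 = 14/2 = 7.
(Structurally: 2 ring(s) + 5 π bond(s) = 7.)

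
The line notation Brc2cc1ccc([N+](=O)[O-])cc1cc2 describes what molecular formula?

C10H6BrNO2

Heavy atoms from the SMILES: 1 Br, 10 C, 1 N, 2 O.
Implicit hydrogens by atom environment:
  6 × C (aromatic): 1 H each → 6
  4 × C (aromatic): no H
  1 × Br: no H
  1 × N (charge +1): no H
  1 × O: no H
  1 × O (charge -1): no H
  Total hydrogens = 6.
Molecular formula: C10H6BrNO2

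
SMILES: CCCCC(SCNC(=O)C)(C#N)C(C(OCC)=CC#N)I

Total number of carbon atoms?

15

The symbol for carbon appears 15 times in the SMILES.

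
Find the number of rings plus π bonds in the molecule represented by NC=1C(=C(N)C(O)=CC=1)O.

Molecular formula from the SMILES: C6H8N2O2.
DoU = (2C + 2 + N − H − X)/2 = (2·6 + 2 + 2 − 8 − 0)/2 = 8/2 = 4.
(Structurally: 1 ring(s) + 3 π bond(s) = 4.)

4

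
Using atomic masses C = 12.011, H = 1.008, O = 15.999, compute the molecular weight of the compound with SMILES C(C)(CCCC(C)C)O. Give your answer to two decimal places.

Molecular formula: C8H18O.
M = 8×12.011 + 18×1.008 + 1×15.999 = 130.23 g/mol.

130.23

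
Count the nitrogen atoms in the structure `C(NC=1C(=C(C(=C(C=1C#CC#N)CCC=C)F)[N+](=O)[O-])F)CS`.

The symbol for nitrogen appears 3 times in the SMILES.

3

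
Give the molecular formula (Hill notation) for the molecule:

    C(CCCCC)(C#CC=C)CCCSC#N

C14H21NS

Heavy atoms from the SMILES: 14 C, 1 N, 1 S.
Implicit hydrogens by atom environment:
  8 × C: 2 H each → 16
  3 × C: no H
  2 × C: 1 H each → 2
  1 × C: 3 H
  1 × N: no H
  1 × S: no H
  Total hydrogens = 21.
Molecular formula: C14H21NS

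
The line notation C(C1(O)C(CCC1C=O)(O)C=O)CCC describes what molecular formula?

Heavy atoms from the SMILES: 11 C, 4 O.
Implicit hydrogens by atom environment:
  5 × C: 2 H each → 10
  3 × C: 1 H each → 3
  2 × C: no H
  2 × O: 1 H each → 2
  2 × O: no H
  1 × C: 3 H
  Total hydrogens = 18.
Molecular formula: C11H18O4

C11H18O4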